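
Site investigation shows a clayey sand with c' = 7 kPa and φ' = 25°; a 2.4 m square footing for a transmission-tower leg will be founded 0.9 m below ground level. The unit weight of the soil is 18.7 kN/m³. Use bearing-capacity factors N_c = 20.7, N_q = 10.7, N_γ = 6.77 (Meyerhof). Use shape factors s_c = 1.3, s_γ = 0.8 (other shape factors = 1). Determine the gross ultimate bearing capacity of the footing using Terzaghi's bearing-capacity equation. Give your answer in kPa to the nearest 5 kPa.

q_ult ≈ 490 kPa

Overburden at base level: q = 18.7 × 0.9 = 16.83 kPa.
Cohesion term c·N_c·s_c = 7 × 20.7 × 1.3 = 188.37 kPa; surcharge term q·N_q = 16.83 × 10.7 = 180.08 kPa; self-weight term 0.5·γ·B·N_γ·s_γ = 0.5 × 18.7 × 2.4 × 6.77 × 0.8 = 121.54 kPa.
q_ult = 188.37 + 180.08 + 121.54 = 489.99 kPa.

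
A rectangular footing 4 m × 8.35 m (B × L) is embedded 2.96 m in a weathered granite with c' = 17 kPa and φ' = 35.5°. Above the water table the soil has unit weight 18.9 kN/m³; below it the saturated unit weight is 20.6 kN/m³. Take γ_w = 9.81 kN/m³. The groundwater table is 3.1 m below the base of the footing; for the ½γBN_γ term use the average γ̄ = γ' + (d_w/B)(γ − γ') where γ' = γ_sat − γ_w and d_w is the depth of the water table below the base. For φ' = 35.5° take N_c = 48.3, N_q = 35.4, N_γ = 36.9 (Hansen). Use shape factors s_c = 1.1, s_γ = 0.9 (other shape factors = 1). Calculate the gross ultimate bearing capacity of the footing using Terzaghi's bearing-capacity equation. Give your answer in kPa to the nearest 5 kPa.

q_ult ≈ 4020 kPa

Overburden at base level: q = 18.9 × 2.96 = 55.944 kPa.
The water table is 3.1 m below the base (< B = 4 m), so the ½γBN_γ term uses γ̄ = γ' + (d_w/B)(γ − γ') = 10.79 + (3.1/4)(18.9 − 10.79) = 17.075 kN/m³.
Cohesion term c·N_c·s_c = 17 × 48.3 × 1.1 = 903.21 kPa; surcharge term q·N_q = 55.944 × 35.4 = 1980.4 kPa; self-weight term 0.5·γ·B·N_γ·s_γ = 0.5 × 17.075 × 4 × 36.9 × 0.9 = 1134.1 kPa.
q_ult = 903.21 + 1980.4 + 1134.1 = 4017.8 kPa.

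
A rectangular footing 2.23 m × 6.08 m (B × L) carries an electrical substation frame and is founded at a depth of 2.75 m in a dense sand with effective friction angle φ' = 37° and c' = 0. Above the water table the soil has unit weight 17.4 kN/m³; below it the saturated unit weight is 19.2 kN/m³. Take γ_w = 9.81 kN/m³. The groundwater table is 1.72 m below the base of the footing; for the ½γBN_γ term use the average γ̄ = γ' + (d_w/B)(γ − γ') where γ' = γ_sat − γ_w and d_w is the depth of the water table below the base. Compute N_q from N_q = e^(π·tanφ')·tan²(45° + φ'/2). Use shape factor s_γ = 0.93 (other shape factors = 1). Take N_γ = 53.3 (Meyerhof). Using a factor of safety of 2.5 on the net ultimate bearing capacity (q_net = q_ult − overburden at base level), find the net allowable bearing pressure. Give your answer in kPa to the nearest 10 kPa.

q_all(net) ≈ 1150 kPa

N_q = e^(π·tan37°)·tan²(63.5°) = 42.92.
q = γ·D_f = 17.4 × 2.75 = 47.85 kPa.
γ' = 9.39 kN/m³; averaging over the depth B below the base, γ̄ = γ' + (d_w/B)(γ − γ') = 15.568 kN/m³.
q·N_q = 47.85 × 42.92 = 2053.7 kPa
0.5·γ·B·N_γ·s_γ = 0.5 × 15.568 × 2.23 × 53.3 × 0.93 = 860.44 kPa
q_ult = 2053.7 + 860.44 = 2914.2 kPa.
q_net = 2914.2 − 47.85 = 2866.3 kPa.
q_all(net) = 2866.3 / 2.5 = 1146.5 kPa.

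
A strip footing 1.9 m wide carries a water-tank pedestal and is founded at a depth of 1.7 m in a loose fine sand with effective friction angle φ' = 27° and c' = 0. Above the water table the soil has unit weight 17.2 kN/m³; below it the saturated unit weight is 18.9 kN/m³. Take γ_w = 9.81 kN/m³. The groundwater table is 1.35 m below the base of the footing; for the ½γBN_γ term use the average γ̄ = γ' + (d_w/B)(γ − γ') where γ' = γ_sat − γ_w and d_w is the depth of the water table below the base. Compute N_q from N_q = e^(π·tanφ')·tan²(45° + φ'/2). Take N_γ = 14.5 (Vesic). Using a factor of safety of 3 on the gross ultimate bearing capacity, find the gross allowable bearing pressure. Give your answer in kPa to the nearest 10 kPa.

q_all ≈ 200 kPa

N_q = e^(π·tan27°)·tan²(58.5°) = 13.2.
Effective surcharge at the founding depth q = γ·D_f = 17.2 × 1.7 = 29.24 kPa.
With d_w = 1.35 m < B, γ̄ = 9.09 + (1.35/1.9) × (17.2 − 9.09) = 14.852 kN/m³.
q_ult = q·N_q + 0.5·γ·B·N_γ
     = 29.24 × 13.199 + 0.5 × 14.852 × 1.9 × 14.5
     = 385.94 + 204.59 = 590.53 kPa.
q_all = 590.53 / 3 = 196.84 kPa.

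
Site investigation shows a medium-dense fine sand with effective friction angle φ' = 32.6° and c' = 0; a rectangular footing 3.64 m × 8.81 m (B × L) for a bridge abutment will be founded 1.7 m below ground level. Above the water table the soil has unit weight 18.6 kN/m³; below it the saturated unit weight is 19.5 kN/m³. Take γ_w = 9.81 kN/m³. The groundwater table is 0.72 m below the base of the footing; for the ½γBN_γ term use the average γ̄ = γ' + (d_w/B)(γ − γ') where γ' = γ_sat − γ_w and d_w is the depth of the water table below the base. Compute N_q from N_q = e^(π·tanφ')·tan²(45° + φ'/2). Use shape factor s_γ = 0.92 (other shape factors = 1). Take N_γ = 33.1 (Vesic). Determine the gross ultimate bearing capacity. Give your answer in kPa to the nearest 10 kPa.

q_ult ≈ 1420 kPa

tan32.6° = 0.6395, so N_q = e^(π×0.6395)·tan²(61.3°) = 7.457 × 3.336 = 24.88.
q = γ·D_f = 18.6 × 1.7 = 31.62 kPa.
γ' = 9.69 kN/m³; averaging over the depth B below the base, γ̄ = γ' + (d_w/B)(γ − γ') = 11.452 kN/m³.
q·N_q = 31.62 × 24.878 = 786.64 kPa
0.5·γ·B·N_γ·s_γ = 0.5 × 11.452 × 3.64 × 33.1 × 0.92 = 634.72 kPa
q_ult = 786.64 + 634.72 = 1421.4 kPa.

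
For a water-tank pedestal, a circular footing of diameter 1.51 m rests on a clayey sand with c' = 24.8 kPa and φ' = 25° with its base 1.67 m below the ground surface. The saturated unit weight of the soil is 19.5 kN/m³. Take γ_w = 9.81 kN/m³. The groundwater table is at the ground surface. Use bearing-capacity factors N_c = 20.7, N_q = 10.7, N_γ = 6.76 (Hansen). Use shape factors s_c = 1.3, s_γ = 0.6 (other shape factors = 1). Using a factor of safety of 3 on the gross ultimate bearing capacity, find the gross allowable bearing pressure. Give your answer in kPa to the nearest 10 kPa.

q_all ≈ 290 kPa

γ' = 19.5 − 9.81 = 9.69 kN/m³ (submerged throughout). q = 9.69 × 1.67 = 16.182 kPa; the same γ' applies in the ½γBN_γ term.
c·N_c·s_c = 24.8 × 20.7 × 1.3 = 667.37 kPa
q·N_q = 16.182 × 10.7 = 173.15 kPa
0.5·γ·B·N_γ·s_γ = 0.5 × 9.69 × 1.51 × 6.76 × 0.6 = 29.673 kPa
q_ult = 667.37 + 173.15 + 29.673 = 870.19 kPa.
q_all = 870.19 / 3 = 290.06 kPa.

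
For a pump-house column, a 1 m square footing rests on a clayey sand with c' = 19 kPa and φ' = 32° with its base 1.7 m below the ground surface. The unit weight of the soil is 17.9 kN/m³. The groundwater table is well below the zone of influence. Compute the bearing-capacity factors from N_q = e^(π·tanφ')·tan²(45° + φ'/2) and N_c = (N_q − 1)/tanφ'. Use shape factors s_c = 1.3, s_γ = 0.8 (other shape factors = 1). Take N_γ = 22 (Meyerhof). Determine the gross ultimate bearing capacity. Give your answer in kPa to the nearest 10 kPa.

q_ult ≈ 1740 kPa

tan32° = 0.6249, so N_q = e^(π×0.6249)·tan²(61°) = 7.121 × 3.255 = 23.18.
N_c = (23.18 − 1)/tan32° = 35.49.
Effective surcharge at the founding depth q = γ·D_f = 17.9 × 1.7 = 30.43 kPa.
q_ult = c·N_c·s_c + q·N_q + 0.5·γ·B·N_γ·s_γ
     = 19 × 35.49 × 1.3 + 30.43 × 23.177 + 0.5 × 17.9 × 1 × 22 × 0.8
     = 876.61 + 705.27 + 157.52 = 1739.4 kPa.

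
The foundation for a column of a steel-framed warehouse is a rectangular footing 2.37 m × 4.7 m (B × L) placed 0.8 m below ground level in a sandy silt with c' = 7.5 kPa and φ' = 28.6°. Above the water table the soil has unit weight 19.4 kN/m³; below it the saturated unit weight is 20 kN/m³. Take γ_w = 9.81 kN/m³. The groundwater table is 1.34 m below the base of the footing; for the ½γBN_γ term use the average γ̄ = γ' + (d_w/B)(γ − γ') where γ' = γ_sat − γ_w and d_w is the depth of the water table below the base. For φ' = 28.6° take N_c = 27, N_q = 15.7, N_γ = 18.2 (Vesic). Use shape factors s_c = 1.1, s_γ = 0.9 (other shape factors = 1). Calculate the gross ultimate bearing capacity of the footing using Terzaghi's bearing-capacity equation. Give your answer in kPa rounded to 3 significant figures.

q = γ·D_f = 19.4 × 0.8 = 15.52 kPa.
γ' = 10.19 kN/m³; averaging over the depth B below the base, γ̄ = γ' + (d_w/B)(γ − γ') = 15.397 kN/m³.
c·N_c·s_c = 7.5 × 27 × 1.1 = 222.75 kPa
q·N_q = 15.52 × 15.7 = 243.66 kPa
0.5·γ·B·N_γ·s_γ = 0.5 × 15.397 × 2.37 × 18.2 × 0.9 = 298.87 kPa
q_ult = 222.75 + 243.66 + 298.87 = 765.28 kPa.

q_ult ≈ 765 kPa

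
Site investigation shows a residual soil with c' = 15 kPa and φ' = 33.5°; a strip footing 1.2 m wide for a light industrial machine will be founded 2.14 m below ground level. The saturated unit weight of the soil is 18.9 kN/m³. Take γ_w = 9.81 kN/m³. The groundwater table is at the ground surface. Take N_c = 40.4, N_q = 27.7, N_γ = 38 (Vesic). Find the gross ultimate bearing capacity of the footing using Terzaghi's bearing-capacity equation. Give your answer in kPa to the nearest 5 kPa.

q_ult ≈ 1350 kPa

Water table at ground surface, so effective unit weight γ' = 18.9 − 9.81 = 9.09 kN/m³ is used throughout; overburden q = 9.09 × 2.14 = 19.453 kPa; the same γ' applies in the ½γBN_γ term.
Cohesion term c·N_c = 15 × 40.4 = 606 kPa; surcharge term q·N_q = 19.453 × 27.7 = 538.84 kPa; self-weight term 0.5·γ·B·N_γ = 0.5 × 9.09 × 1.2 × 38 = 207.25 kPa.
q_ult = 606 + 538.84 + 207.25 = 1352.1 kPa.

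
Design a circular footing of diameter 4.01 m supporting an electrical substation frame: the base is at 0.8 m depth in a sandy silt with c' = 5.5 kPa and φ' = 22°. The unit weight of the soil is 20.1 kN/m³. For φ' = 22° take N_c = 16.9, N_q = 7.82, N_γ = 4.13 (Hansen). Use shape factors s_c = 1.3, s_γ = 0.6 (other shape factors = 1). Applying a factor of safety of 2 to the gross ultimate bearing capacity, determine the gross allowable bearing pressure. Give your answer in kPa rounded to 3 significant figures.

q_all ≈ 173 kPa

Effective surcharge at the founding depth q = γ·D_f = 20.1 × 0.8 = 16.08 kPa.
q_ult = c·N_c·s_c + q·N_q + 0.5·γ·B·N_γ·s_γ
     = 5.5 × 16.9 × 1.3 + 16.08 × 7.82 + 0.5 × 20.1 × 4.01 × 4.13 × 0.6
     = 120.83 + 125.75 + 99.865 = 346.45 kPa.
q_all = q_ult / FS = 346.45 / 2 = 173.22 kPa.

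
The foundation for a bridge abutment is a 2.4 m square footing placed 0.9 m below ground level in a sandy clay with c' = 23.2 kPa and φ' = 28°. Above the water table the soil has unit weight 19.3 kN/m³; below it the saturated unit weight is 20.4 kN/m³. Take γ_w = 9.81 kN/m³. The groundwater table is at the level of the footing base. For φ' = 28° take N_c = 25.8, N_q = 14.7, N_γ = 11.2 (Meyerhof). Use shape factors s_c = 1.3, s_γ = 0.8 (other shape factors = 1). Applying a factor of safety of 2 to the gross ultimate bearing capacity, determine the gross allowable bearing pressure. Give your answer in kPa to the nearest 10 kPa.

q_all ≈ 570 kPa

q = γ·D_f = 19.3 × 0.9 = 17.37 kPa.
For the ½γBN_γ term take γ' = 20.4 − 9.81 = 10.59 kN/m³ (soil below base is submerged).
c·N_c·s_c = 23.2 × 25.8 × 1.3 = 778.13 kPa
q·N_q = 17.37 × 14.7 = 255.34 kPa
0.5·γ·B·N_γ·s_γ = 0.5 × 10.59 × 2.4 × 11.2 × 0.8 = 113.86 kPa
q_ult = 778.13 + 255.34 + 113.86 = 1147.3 kPa.
q_all = q_ult / FS = 1147.3 / 2 = 573.67 kPa.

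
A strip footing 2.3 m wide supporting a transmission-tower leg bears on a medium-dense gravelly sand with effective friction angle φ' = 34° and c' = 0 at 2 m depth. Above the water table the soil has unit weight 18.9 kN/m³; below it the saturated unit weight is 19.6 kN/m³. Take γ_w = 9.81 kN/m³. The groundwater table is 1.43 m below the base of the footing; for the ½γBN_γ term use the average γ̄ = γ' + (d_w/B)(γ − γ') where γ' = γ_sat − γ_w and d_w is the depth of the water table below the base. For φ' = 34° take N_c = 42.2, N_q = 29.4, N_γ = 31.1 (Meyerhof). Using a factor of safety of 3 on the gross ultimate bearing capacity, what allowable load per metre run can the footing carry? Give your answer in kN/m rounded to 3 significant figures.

≈ 1280 kN/m

q = γ·D_f = 18.9 × 2 = 37.8 kPa.
γ' = 9.79 kN/m³; averaging over the depth B below the base, γ̄ = γ' + (d_w/B)(γ − γ') = 15.454 kN/m³.
q·N_q = 37.8 × 29.4 = 1111.3 kPa
0.5·γ·B·N_γ = 0.5 × 15.454 × 2.3 × 31.1 = 552.71 kPa
q_ult = 1111.3 + 552.71 = 1664 kPa.
Gross allowable pressure q_all = 1664 / 3 = 554.68 kPa.
Allowable wall load = q_all × B = 554.68 × 2.3 = 1275.8 kN per metre run.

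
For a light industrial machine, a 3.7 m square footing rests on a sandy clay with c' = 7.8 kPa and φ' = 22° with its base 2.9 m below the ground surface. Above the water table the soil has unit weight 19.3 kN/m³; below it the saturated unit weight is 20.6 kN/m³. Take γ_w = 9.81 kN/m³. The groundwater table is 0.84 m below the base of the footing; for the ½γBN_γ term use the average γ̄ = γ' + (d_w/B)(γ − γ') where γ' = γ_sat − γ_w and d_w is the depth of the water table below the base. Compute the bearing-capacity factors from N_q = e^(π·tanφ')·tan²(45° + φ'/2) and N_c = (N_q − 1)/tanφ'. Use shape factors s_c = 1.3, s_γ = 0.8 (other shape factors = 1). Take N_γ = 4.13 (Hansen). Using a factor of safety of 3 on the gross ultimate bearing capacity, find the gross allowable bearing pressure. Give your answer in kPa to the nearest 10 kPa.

N_q = e^(π·tan22°)·tan²(56°) = 7.82; N_c = (N_q − 1)/tanφ' = 16.88.
Effective surcharge at the founding depth q = γ·D_f = 19.3 × 2.9 = 55.97 kPa.
With d_w = 0.84 m < B, γ̄ = 10.79 + (0.84/3.7) × (19.3 − 10.79) = 12.722 kN/m³.
q_ult = c·N_c·s_c + q·N_q + 0.5·γ·B·N_γ·s_γ
     = 7.8 × 16.883 × 1.3 + 55.97 × 7.8211 + 0.5 × 12.722 × 3.7 × 4.13 × 0.8
     = 171.19 + 437.75 + 77.762 = 686.7 kPa.
q_all = 686.7 / 3 = 228.9 kPa.

q_all ≈ 230 kPa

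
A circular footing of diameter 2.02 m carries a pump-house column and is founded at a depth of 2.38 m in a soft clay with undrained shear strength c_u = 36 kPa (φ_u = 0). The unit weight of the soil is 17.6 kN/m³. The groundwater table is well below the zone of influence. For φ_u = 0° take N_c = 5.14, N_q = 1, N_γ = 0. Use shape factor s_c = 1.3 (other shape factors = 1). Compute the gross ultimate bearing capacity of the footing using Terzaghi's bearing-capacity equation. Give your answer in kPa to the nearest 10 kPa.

q_ult ≈ 280 kPa

Overburden at base level: q = 17.6 × 2.38 = 41.888 kPa.
Cohesion term c·N_c·s_c = 36 × 5.14 × 1.3 = 240.55 kPa; surcharge term q·N_q = 41.888 × 1 = 41.888 kPa.
q_ult = 240.55 + 41.888 = 282.44 kPa.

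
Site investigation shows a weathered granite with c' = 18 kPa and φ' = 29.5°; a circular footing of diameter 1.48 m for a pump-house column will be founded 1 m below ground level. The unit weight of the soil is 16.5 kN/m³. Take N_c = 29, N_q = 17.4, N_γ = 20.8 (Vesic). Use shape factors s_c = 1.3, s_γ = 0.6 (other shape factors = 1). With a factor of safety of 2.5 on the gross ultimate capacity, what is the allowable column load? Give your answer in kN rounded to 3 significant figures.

Effective surcharge at the founding depth q = γ·D_f = 16.5 × 1 = 16.5 kPa.
q_ult = c·N_c·s_c + q·N_q + 0.5·γ·B·N_γ·s_γ
     = 18 × 29 × 1.3 + 16.5 × 17.4 + 0.5 × 16.5 × 1.48 × 20.8 × 0.6
     = 678.6 + 287.1 + 152.38 = 1118.1 kPa.
Gross allowable pressure q_all = 1118.1 / 2.5 = 447.23 kPa.
Footing area = 1.7203 m², so allowable column load = 447.23 × 1.7203 = 769.37 kN.

P_all ≈ 769 kN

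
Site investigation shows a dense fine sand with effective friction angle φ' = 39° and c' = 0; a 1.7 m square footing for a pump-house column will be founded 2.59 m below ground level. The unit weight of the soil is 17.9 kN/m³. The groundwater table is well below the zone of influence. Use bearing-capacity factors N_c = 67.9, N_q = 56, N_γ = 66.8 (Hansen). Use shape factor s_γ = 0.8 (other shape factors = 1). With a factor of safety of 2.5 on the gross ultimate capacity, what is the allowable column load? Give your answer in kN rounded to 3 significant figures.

P_all ≈ 3940 kN

Effective surcharge at the founding depth q = γ·D_f = 17.9 × 2.59 = 46.361 kPa.
q_ult = q·N_q + 0.5·γ·B·N_γ·s_γ
     = 46.361 × 56 + 0.5 × 17.9 × 1.7 × 66.8 × 0.8
     = 2596.2 + 813.09 = 3409.3 kPa.
Gross allowable pressure q_all = 3409.3 / 2.5 = 1363.7 kPa.
Footing area = 2.89 m², so allowable column load = 1363.7 × 2.89 = 3941.2 kN.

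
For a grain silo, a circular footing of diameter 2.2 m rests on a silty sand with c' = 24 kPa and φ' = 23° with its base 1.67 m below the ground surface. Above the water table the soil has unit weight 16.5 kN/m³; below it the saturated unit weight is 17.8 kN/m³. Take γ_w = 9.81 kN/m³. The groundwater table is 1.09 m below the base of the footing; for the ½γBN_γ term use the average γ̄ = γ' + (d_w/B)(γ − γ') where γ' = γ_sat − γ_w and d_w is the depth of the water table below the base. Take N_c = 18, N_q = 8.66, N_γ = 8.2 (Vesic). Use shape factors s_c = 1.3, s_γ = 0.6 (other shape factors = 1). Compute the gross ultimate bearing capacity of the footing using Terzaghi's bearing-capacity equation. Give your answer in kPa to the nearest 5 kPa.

Overburden at base level: q = 16.5 × 1.67 = 27.555 kPa.
The water table is 1.09 m below the base (< B = 2.2 m), so the ½γBN_γ term uses γ̄ = γ' + (d_w/B)(γ − γ') = 7.99 + (1.09/2.2)(16.5 − 7.99) = 12.206 kN/m³.
Cohesion term c·N_c·s_c = 24 × 18 × 1.3 = 561.6 kPa; surcharge term q·N_q = 27.555 × 8.66 = 238.63 kPa; self-weight term 0.5·γ·B·N_γ·s_γ = 0.5 × 12.206 × 2.2 × 8.2 × 0.6 = 66.061 kPa.
q_ult = 561.6 + 238.63 + 66.061 = 866.29 kPa.

q_ult ≈ 865 kPa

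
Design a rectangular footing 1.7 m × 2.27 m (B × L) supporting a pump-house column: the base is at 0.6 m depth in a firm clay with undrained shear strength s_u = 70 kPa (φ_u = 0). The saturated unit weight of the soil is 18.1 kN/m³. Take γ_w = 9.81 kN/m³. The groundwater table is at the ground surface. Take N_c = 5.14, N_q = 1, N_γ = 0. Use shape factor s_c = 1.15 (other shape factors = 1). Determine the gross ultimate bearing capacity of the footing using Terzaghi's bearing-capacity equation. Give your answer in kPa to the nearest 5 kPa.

q_ult ≈ 420 kPa

γ' = 18.1 − 9.81 = 8.29 kN/m³ (submerged throughout). q = 8.29 × 0.6 = 4.974 kPa.
c·N_c·s_c = 70 × 5.14 × 1.15 = 413.77 kPa
q·N_q = 4.974 × 1 = 4.974 kPa
q_ult = 413.77 + 4.974 = 418.74 kPa.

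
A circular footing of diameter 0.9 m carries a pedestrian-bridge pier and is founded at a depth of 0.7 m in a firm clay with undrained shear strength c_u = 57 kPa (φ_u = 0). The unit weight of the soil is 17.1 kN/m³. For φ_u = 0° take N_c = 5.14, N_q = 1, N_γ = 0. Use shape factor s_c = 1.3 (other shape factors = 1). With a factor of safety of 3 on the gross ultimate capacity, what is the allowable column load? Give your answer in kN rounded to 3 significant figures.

P_all ≈ 83.3 kN

Effective surcharge at the founding depth q = γ·D_f = 17.1 × 0.7 = 11.97 kPa.
q_ult = c·N_c·s_c + q·N_q
     = 57 × 5.14 × 1.3 + 11.97 × 1
     = 380.87 + 11.97 = 392.84 kPa.
Gross allowable pressure q_all = 392.84 / 3 = 130.95 kPa.
Footing area = 0.6362 m², so allowable column load = 130.95 × 0.6362 = 83.309 kN.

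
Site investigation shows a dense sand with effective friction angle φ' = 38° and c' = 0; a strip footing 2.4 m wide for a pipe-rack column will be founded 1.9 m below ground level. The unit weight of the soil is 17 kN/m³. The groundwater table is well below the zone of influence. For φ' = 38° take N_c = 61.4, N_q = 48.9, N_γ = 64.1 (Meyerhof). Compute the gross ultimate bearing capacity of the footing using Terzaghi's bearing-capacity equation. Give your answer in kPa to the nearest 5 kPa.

Effective surcharge at the founding depth q = γ·D_f = 17 × 1.9 = 32.3 kPa.
q_ult = q·N_q + 0.5·γ·B·N_γ
     = 32.3 × 48.9 + 0.5 × 17 × 2.4 × 64.1
     = 1579.5 + 1307.6 = 2887.1 kPa.

q_ult ≈ 2885 kPa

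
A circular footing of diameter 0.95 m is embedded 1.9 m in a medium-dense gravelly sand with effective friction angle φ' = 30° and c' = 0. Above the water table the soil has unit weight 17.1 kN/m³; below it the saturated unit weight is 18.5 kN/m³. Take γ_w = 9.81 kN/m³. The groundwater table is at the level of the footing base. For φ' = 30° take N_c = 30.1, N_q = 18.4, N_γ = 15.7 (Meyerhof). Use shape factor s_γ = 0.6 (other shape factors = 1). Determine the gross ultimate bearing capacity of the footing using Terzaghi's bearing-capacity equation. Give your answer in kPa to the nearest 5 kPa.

Effective surcharge at the founding depth q = γ·D_f = 17.1 × 1.9 = 32.49 kPa.
The water table coincides with the base, so in the self-weight term γ → γ' = 8.69 kN/m³.
q_ult = q·N_q + 0.5·γ·B·N_γ·s_γ
     = 32.49 × 18.4 + 0.5 × 8.69 × 0.95 × 15.7 × 0.6
     = 597.82 + 38.883 = 636.7 kPa.

q_ult ≈ 635 kPa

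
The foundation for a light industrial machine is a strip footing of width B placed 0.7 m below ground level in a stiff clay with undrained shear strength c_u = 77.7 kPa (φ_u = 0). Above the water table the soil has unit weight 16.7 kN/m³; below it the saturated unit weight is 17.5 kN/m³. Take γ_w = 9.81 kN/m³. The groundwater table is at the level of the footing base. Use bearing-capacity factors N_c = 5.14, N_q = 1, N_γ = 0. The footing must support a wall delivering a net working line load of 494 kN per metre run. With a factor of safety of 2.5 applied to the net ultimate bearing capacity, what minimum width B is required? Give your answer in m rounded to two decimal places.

B = 3.09 m

q = γ·D_f = 16.7 × 0.7 = 11.69 kPa.
c·N_c = 77.7 × 5.14 = 399.38 kPa
q·N_q = 11.69 × 1 = 11.69 kPa
q_ult = 399.38 + 11.69 = 411.07 kPa.
For φ = 0 the ½γBN_γ term vanishes, so q_ult is independent of B. q_net = 411.07 − 11.69 = 399.38 kPa; q_all(net) = 399.38/2.5 = 159.75 kPa.
Required width B = w / q_all(net) = 494 / 159.75 = 3.092 m.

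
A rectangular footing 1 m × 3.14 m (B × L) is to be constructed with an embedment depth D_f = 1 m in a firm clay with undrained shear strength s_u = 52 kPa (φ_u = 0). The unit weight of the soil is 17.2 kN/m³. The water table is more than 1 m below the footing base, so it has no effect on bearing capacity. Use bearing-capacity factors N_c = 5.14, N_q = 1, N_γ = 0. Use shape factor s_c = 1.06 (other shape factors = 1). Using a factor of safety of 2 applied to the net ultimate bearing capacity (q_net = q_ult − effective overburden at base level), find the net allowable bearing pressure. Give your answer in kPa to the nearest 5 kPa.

Overburden at base level: q = 17.2 × 1 = 17.2 kPa.
Cohesion term c·N_c·s_c = 52 × 5.14 × 1.06 = 283.32 kPa; surcharge term q·N_q = 17.2 × 1 = 17.2 kPa.
q_ult = 283.32 + 17.2 = 300.52 kPa.
Net ultimate: q_net = 300.52 − 17.2 = 283.32 kPa.
q_all(net) = 283.32 / 2 = 141.66 kPa.

q_all(net) ≈ 140 kPa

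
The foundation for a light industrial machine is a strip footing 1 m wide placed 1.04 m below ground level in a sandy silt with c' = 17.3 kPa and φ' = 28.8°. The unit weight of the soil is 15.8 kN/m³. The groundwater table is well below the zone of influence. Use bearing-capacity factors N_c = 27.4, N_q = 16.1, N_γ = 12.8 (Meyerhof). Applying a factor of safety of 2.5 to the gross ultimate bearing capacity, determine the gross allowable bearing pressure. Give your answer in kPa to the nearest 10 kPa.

q = γ·D_f = 15.8 × 1.04 = 16.432 kPa.
c·N_c = 17.3 × 27.4 = 474.02 kPa
q·N_q = 16.432 × 16.1 = 264.56 kPa
0.5·γ·B·N_γ = 0.5 × 15.8 × 1 × 12.8 = 101.12 kPa
q_ult = 474.02 + 264.56 + 101.12 = 839.7 kPa.
q_all = q_ult / FS = 839.7 / 2.5 = 335.88 kPa.

q_all ≈ 340 kPa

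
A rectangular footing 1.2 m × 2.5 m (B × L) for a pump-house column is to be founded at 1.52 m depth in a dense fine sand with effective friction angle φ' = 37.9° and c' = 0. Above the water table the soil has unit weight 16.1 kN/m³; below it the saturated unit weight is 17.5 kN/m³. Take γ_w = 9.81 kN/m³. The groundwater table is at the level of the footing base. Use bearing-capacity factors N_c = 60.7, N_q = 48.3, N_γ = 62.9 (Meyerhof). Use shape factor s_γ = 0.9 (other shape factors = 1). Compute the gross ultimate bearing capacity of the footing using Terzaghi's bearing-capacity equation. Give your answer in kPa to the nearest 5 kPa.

q_ult ≈ 1445 kPa

q = γ·D_f = 16.1 × 1.52 = 24.472 kPa.
For the ½γBN_γ term take γ' = 17.5 − 9.81 = 7.69 kN/m³ (soil below base is submerged).
q·N_q = 24.472 × 48.3 = 1182 kPa
0.5·γ·B·N_γ·s_γ = 0.5 × 7.69 × 1.2 × 62.9 × 0.9 = 261.2 kPa
q_ult = 1182 + 261.2 = 1443.2 kPa.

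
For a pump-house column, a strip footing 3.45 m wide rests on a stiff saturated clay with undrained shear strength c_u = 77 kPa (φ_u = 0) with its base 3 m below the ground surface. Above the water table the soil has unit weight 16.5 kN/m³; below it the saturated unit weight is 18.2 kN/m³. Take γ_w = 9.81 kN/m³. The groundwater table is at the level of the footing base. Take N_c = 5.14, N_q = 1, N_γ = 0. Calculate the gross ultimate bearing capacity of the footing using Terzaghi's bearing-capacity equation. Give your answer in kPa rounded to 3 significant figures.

Effective surcharge at the founding depth q = γ·D_f = 16.5 × 3 = 49.5 kPa.
q_ult = c·N_c + q·N_q
     = 77 × 5.14 + 49.5 × 1
     = 395.78 + 49.5 = 445.28 kPa.

q_ult ≈ 445 kPa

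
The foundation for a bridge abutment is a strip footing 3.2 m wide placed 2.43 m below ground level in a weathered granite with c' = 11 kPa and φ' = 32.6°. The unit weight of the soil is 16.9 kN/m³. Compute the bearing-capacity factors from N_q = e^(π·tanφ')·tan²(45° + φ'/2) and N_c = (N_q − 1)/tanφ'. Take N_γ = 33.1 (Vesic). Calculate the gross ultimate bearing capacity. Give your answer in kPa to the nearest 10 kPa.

tan32.6° = 0.6395, so N_q = e^(π×0.6395)·tan²(61.3°) = 7.457 × 3.336 = 24.88.
N_c = (24.88 − 1)/tan32.6° = 37.34.
q = γ·D_f = 16.9 × 2.43 = 41.067 kPa.
c·N_c = 11 × 37.337 = 410.7 kPa
q·N_q = 41.067 × 24.878 = 1021.7 kPa
0.5·γ·B·N_γ = 0.5 × 16.9 × 3.2 × 33.1 = 895.02 kPa
q_ult = 410.7 + 1021.7 + 895.02 = 2327.4 kPa.

q_ult ≈ 2330 kPa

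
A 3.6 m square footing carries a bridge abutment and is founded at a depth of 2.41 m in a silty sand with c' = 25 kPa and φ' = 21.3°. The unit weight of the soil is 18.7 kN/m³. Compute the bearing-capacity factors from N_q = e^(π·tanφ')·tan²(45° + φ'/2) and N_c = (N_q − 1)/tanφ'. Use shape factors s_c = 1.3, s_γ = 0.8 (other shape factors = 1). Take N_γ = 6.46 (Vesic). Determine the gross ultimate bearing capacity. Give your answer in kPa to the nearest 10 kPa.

q_ult ≈ 1030 kPa

tan21.3° = 0.3899, so N_q = e^(π×0.3899)·tan²(55.65°) = 3.404 × 2.141 = 7.29.
N_c = (7.29 − 1)/tan21.3° = 16.13.
Effective surcharge at the founding depth q = γ·D_f = 18.7 × 2.41 = 45.067 kPa.
q_ult = c·N_c·s_c + q·N_q + 0.5·γ·B·N_γ·s_γ
     = 25 × 16.126 × 1.3 + 45.067 × 7.2871 + 0.5 × 18.7 × 3.6 × 6.46 × 0.8
     = 524.08 + 328.41 + 173.95 = 1026.4 kPa.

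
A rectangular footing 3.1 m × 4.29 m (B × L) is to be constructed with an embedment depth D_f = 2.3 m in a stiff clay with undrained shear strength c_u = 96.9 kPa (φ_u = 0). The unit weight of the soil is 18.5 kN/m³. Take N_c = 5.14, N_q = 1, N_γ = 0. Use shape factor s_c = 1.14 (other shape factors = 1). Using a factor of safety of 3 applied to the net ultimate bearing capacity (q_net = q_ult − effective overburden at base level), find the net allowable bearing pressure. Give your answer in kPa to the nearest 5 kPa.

q_all(net) ≈ 190 kPa

Effective surcharge at the founding depth q = γ·D_f = 18.5 × 2.3 = 42.55 kPa.
q_ult = c·N_c·s_c + q·N_q
     = 96.9 × 5.14 × 1.14 + 42.55 × 1
     = 567.8 + 42.55 = 610.35 kPa.
Net ultimate: q_net = 610.35 − 42.55 = 567.8 kPa.
q_all(net) = 567.8 / 3 = 189.27 kPa.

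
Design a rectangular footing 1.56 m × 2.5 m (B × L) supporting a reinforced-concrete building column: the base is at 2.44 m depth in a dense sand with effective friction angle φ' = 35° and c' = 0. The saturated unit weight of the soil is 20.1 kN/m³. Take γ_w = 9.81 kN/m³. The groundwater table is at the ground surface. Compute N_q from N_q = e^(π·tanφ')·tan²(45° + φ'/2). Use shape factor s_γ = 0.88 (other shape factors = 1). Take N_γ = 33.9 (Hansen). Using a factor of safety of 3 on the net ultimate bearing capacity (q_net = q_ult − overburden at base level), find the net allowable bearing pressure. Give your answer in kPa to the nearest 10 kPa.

N_q = e^(π·tan35°)·tan²(62.5°) = 33.3.
γ' = 20.1 − 9.81 = 10.29 kN/m³ (submerged throughout). q = 10.29 × 2.44 = 25.108 kPa; the same γ' applies in the ½γBN_γ term.
q·N_q = 25.108 × 33.296 = 835.98 kPa
0.5·γ·B·N_γ·s_γ = 0.5 × 10.29 × 1.56 × 33.9 × 0.88 = 239.44 kPa
q_ult = 835.98 + 239.44 = 1075.4 kPa.
q_net = 1075.4 − 25.108 = 1050.3 kPa.
q_all(net) = 1050.3 / 3 = 350.1 kPa.

q_all(net) ≈ 350 kPa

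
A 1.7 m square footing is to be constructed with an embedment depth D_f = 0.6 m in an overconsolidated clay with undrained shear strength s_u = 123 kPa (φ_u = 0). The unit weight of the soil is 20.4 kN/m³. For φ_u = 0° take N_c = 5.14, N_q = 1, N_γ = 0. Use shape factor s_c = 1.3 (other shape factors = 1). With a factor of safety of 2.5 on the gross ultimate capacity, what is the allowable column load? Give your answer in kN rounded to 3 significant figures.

P_all ≈ 964 kN

q = γ·D_f = 20.4 × 0.6 = 12.24 kPa.
c·N_c·s_c = 123 × 5.14 × 1.3 = 821.89 kPa
q·N_q = 12.24 × 1 = 12.24 kPa
q_ult = 821.89 + 12.24 = 834.13 kPa.
Gross allowable pressure q_all = 834.13 / 2.5 = 333.65 kPa.
Footing area = 2.89 m², so allowable column load = 333.65 × 2.89 = 964.25 kN.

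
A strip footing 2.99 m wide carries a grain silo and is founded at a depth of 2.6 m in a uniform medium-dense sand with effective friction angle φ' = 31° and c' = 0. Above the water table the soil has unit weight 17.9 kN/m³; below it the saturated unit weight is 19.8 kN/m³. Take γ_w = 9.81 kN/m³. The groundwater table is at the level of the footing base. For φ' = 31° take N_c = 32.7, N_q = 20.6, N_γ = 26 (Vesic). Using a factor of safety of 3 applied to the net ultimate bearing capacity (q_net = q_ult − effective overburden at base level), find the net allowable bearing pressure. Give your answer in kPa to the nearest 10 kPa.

q_all(net) ≈ 430 kPa

q = γ·D_f = 17.9 × 2.6 = 46.54 kPa.
For the ½γBN_γ term take γ' = 19.8 − 9.81 = 9.99 kN/m³ (soil below base is submerged).
q·N_q = 46.54 × 20.6 = 958.72 kPa
0.5·γ·B·N_γ = 0.5 × 9.99 × 2.99 × 26 = 388.31 kPa
q_ult = 958.72 + 388.31 = 1347 kPa.
Net ultimate: q_net = 1347 − 46.54 = 1300.5 kPa.
q_all(net) = 1300.5 / 3 = 433.5 kPa.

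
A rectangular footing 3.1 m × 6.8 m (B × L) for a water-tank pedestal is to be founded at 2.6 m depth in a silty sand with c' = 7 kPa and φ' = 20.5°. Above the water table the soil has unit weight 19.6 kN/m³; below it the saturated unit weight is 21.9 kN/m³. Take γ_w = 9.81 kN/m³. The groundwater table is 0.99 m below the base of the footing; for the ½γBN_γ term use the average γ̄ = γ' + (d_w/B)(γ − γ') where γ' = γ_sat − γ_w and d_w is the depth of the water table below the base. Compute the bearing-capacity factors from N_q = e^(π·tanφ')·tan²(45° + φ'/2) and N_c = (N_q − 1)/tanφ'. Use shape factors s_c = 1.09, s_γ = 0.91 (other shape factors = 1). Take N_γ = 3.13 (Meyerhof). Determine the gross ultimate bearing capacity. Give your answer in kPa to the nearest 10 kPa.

tan20.5° = 0.3739, so N_q = e^(π×0.3739)·tan²(55.25°) = 3.237 × 2.078 = 6.73.
N_c = (6.73 − 1)/tan20.5° = 15.31.
Overburden at base level: q = 19.6 × 2.6 = 50.96 kPa.
The water table is 0.99 m below the base (< B = 3.1 m), so the ½γBN_γ term uses γ̄ = γ' + (d_w/B)(γ − γ') = 12.09 + (0.99/3.1)(19.6 − 12.09) = 14.488 kN/m³.
Cohesion term c·N_c·s_c = 7 × 15.314 × 1.09 = 116.85 kPa; surcharge term q·N_q = 50.96 × 6.7258 = 342.75 kPa; self-weight term 0.5·γ·B·N_γ·s_γ = 0.5 × 14.488 × 3.1 × 3.13 × 0.91 = 63.964 kPa.
q_ult = 116.85 + 342.75 + 63.964 = 523.56 kPa.

q_ult ≈ 520 kPa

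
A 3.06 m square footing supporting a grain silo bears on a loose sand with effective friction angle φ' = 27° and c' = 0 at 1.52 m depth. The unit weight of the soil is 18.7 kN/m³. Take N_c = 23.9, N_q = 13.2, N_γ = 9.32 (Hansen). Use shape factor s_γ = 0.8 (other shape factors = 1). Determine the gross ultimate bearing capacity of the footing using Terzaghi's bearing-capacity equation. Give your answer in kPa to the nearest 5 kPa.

q_ult ≈ 590 kPa

Effective surcharge at the founding depth q = γ·D_f = 18.7 × 1.52 = 28.424 kPa.
q_ult = q·N_q + 0.5·γ·B·N_γ·s_γ
     = 28.424 × 13.2 + 0.5 × 18.7 × 3.06 × 9.32 × 0.8
     = 375.2 + 213.32 = 588.52 kPa.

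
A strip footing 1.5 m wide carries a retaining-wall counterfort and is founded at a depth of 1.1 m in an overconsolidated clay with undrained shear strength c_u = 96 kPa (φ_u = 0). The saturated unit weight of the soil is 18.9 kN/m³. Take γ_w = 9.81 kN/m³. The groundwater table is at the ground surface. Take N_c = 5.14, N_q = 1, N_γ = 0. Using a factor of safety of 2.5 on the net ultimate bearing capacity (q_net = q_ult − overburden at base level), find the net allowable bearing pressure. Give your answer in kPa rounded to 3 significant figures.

q_all(net) ≈ 197 kPa

With the water table at the surface the whole profile is submerged: γ' = 18.9 − 9.81 = 9.09 kN/m³, so q = γ'·D_f = 9.999 kPa.
q_ult = c·N_c + q·N_q
     = 96 × 5.14 + 9.999 × 1
     = 493.44 + 9.999 = 503.44 kPa.
q_net = 503.44 − 9.999 = 493.44 kPa.
q_all(net) = 493.44 / 2.5 = 197.38 kPa.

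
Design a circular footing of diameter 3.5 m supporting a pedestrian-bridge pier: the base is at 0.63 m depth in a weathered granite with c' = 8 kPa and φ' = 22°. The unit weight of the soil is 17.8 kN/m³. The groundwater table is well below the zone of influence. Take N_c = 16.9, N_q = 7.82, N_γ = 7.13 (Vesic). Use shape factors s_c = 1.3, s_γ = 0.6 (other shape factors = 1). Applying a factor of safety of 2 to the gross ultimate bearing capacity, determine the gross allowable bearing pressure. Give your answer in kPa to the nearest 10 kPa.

Effective surcharge at the founding depth q = γ·D_f = 17.8 × 0.63 = 11.214 kPa.
q_ult = c·N_c·s_c + q·N_q + 0.5·γ·B·N_γ·s_γ
     = 8 × 16.9 × 1.3 + 11.214 × 7.82 + 0.5 × 17.8 × 3.5 × 7.13 × 0.6
     = 175.76 + 87.693 + 133.26 = 396.71 kPa.
q_all = q_ult / FS = 396.71 / 2 = 198.36 kPa.

q_all ≈ 200 kPa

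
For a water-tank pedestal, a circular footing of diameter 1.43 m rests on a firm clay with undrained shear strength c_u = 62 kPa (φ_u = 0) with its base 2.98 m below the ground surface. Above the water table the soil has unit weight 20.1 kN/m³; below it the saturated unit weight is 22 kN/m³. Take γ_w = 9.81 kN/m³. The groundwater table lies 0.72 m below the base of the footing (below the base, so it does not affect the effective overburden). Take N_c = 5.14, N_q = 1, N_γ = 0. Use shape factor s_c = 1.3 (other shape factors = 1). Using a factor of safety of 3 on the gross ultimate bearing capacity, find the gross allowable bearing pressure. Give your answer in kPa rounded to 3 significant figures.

q_all ≈ 158 kPa

Overburden at base level: q = 20.1 × 2.98 = 59.898 kPa.
Cohesion term c·N_c·s_c = 62 × 5.14 × 1.3 = 414.28 kPa; surcharge term q·N_q = 59.898 × 1 = 59.898 kPa.
q_ult = 414.28 + 59.898 = 474.18 kPa.
q_all = 474.18 / 3 = 158.06 kPa.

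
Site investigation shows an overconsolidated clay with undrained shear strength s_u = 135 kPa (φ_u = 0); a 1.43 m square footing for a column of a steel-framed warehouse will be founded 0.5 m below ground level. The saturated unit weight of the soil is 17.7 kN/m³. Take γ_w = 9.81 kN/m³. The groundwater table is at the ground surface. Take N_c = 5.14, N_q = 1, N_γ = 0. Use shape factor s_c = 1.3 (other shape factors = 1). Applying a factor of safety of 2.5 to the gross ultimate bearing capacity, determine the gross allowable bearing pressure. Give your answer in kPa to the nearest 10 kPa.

With the water table at the surface the whole profile is submerged: γ' = 17.7 − 9.81 = 7.89 kN/m³, so q = γ'·D_f = 3.945 kPa.
q_ult = c·N_c·s_c + q·N_q
     = 135 × 5.14 × 1.3 + 3.945 × 1
     = 902.07 + 3.945 = 906.02 kPa.
q_all = q_ult / FS = 906.02 / 2.5 = 362.41 kPa.

q_all ≈ 360 kPa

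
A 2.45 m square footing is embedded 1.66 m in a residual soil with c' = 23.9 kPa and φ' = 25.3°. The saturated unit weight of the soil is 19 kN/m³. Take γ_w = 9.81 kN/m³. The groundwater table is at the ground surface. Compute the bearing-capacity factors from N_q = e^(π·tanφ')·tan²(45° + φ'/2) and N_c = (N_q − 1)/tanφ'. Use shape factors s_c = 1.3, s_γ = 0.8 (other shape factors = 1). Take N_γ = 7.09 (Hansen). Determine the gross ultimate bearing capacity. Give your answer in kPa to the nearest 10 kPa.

q_ult ≈ 890 kPa

tan25.3° = 0.4727, so N_q = e^(π×0.4727)·tan²(57.65°) = 4.415 × 2.493 = 11.
N_c = (11 − 1)/tan25.3° = 21.17.
With the water table at the surface the whole profile is submerged: γ' = 19 − 9.81 = 9.19 kN/m³, so q = γ'·D_f = 15.255 kPa; the same γ' applies in the ½γBN_γ term.
q_ult = c·N_c·s_c + q·N_q + 0.5·γ·B·N_γ·s_γ
     = 23.9 × 21.166 × 1.3 + 15.255 × 11.005 + 0.5 × 9.19 × 2.45 × 7.09 × 0.8
     = 657.62 + 167.88 + 63.854 = 889.35 kPa.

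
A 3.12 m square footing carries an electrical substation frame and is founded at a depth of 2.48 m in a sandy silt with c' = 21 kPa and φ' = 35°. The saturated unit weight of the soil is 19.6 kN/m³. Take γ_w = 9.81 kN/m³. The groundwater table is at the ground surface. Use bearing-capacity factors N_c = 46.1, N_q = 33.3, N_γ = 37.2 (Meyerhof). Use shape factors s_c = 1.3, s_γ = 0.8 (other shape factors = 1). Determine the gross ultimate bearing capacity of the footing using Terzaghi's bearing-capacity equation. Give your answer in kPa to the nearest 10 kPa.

q_ult ≈ 2520 kPa

With the water table at the surface the whole profile is submerged: γ' = 19.6 − 9.81 = 9.79 kN/m³, so q = γ'·D_f = 24.279 kPa; the same γ' applies in the ½γBN_γ term.
q_ult = c·N_c·s_c + q·N_q + 0.5·γ·B·N_γ·s_γ
     = 21 × 46.1 × 1.3 + 24.279 × 33.3 + 0.5 × 9.79 × 3.12 × 37.2 × 0.8
     = 1258.5 + 808.5 + 454.51 = 2521.5 kPa.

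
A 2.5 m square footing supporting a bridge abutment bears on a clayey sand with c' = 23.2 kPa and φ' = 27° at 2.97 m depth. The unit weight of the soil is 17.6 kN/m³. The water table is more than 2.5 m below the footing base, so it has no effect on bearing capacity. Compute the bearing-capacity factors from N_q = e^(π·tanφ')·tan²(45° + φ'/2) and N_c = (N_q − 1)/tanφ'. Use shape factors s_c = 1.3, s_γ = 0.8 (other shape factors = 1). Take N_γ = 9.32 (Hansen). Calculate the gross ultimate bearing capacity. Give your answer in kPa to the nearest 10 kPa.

tan27° = 0.5095, so N_q = e^(π×0.5095)·tan²(58.5°) = 4.957 × 2.663 = 13.2.
N_c = (13.2 − 1)/tan27° = 23.94.
Overburden at base level: q = 17.6 × 2.97 = 52.272 kPa.
Cohesion term c·N_c·s_c = 23.2 × 23.942 × 1.3 = 722.1 kPa; surcharge term q·N_q = 52.272 × 13.199 = 689.95 kPa; self-weight term 0.5·γ·B·N_γ·s_γ = 0.5 × 17.6 × 2.5 × 9.32 × 0.8 = 164.03 kPa.
q_ult = 722.1 + 689.95 + 164.03 = 1576.1 kPa.

q_ult ≈ 1580 kPa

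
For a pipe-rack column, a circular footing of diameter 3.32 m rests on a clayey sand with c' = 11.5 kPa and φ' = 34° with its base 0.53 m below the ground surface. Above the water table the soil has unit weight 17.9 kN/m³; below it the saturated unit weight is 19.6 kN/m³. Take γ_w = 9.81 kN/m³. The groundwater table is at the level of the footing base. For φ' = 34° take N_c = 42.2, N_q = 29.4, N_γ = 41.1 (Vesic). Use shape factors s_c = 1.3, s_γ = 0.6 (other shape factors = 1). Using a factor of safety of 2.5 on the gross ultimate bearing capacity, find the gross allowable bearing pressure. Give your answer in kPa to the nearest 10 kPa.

q_all ≈ 520 kPa

Overburden at base level: q = 17.9 × 0.53 = 9.487 kPa.
Below the base the soil is submerged, so the ½γBN_γ term uses γ' = 19.6 − 9.81 = 9.79 kN/m³.
Cohesion term c·N_c·s_c = 11.5 × 42.2 × 1.3 = 630.89 kPa; surcharge term q·N_q = 9.487 × 29.4 = 278.92 kPa; self-weight term 0.5·γ·B·N_γ·s_γ = 0.5 × 9.79 × 3.32 × 41.1 × 0.6 = 400.76 kPa.
q_ult = 630.89 + 278.92 + 400.76 = 1310.6 kPa.
q_all = 1310.6 / 2.5 = 524.23 kPa.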